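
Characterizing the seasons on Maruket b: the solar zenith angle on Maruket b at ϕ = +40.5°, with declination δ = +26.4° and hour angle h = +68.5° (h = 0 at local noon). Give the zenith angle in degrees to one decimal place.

θ_z = 57.4°

cos θ_z = sin ϕ sin δ + cos ϕ cos δ cos h = 0.288767 + 0.249626 = 0.538393.
θ_z = arccos(0.538393) = 57.4°.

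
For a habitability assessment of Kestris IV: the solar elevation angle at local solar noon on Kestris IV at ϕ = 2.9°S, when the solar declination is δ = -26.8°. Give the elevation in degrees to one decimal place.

66.1°

At local noon the hour angle is zero, so the zenith angle equals |ϕ − δ| = |-2.9° − (-26.800°)| = 23.900°.
Elevation = 90° − 23.900° = 66.1°.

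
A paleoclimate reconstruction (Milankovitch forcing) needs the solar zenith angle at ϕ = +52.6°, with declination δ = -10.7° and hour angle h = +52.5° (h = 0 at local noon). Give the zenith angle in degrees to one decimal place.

cos θ_z = sin ϕ sin δ + cos ϕ cos δ cos h = -0.147496 + 0.363318 = 0.215822.
θ_z = arccos(0.215822) = 77.5°.

θ_z = 77.5°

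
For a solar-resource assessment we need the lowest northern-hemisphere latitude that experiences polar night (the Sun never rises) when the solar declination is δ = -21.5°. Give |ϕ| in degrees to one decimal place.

Polar night requires cos h₀ = −tan ϕ tan δ ≥ 1, i.e. tan ϕ tan δ ≤ −1.
The boundary is |tan ϕ| · |tan δ| = 1, so |ϕ| = 90° − |δ| = 90° − 21.5° = 68.5° in the northern hemisphere.

|ϕ| = 68.5°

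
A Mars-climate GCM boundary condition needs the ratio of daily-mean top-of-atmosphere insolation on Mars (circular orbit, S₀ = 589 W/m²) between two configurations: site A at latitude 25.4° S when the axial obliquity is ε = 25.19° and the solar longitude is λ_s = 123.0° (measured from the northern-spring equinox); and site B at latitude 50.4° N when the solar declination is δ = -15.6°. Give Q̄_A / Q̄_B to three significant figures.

— Configuration A (φ=-25.4°):
Solar declination: sin δ = sin ε · sin λ_s = sin 25.19° × sin 123.0° = 0.35696, so δ = +20.913°.
cos H₀ = −tan(-25.4°) tan(+20.913°) = 0.1814, H₀ = 1.3883 rad.
Bracket: H₀ sin φ sin δ + cos φ cos δ sin H₀ = 1.3883×-0.42894×0.35696 + 0.90334×0.93412×0.98340 = -0.212569 + 0.829820 = 0.617251.
Q̄ = (S₀/π) × [bracket] = (589/π) × 0.617251 = 115.73 W/m².
— Configuration B (φ=+50.4°):
cos H₀ = −tan(+50.4°) tan(-15.600°) = 0.3375, H₀ = 1.2265 rad.
Bracket: H₀ sin φ sin δ + cos φ cos δ sin H₀ = 1.2265×0.77051×-0.26892 + 0.63742×0.96316×0.94133 = -0.254138 + 0.577918 = 0.323780.
Q̄ = (S₀/π) × [bracket] = (589/π) × 0.323780 = 60.704 W/m².
Ratio Q̄_A / Q̄_B = 115.73 / 60.704 = 1.906.

Q̄_A / Q̄_B ≈ 1.91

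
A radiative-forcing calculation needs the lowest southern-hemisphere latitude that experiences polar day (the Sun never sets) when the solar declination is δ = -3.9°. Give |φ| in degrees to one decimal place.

Polar day requires cos H₀ = −tan φ tan δ ≤ −1, i.e. tan φ tan δ ≥ 1.
The boundary is |tan φ| · |tan δ| = 1, so |φ| = 90° − |δ| = 90° − 3.9° = 86.1° in the southern hemisphere.

|φ| = 86.1°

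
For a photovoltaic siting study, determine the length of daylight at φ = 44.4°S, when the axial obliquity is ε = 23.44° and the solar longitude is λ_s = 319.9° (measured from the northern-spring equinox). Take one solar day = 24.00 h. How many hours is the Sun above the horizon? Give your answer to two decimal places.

14.01 h

Solar declination: sin δ = sin ε · sin λ_s = sin 23.44° × sin 319.9° = -0.25622, so δ = -14.846°.
cos H₀ = −tan φ · tan δ = −tan(-44.4°) × tan(-14.846°) = -0.2596, so H₀ = 1.8334 rad = 105.05°.
Daylight = 2H₀/(2π) × 24.00 h = (1.8334/π) × 24.00 = 14.01 h.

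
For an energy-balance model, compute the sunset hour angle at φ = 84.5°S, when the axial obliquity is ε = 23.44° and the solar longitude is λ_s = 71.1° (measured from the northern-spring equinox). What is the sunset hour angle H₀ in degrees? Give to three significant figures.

Solar declination: sin δ = sin ε · sin λ_s = sin 23.44° × sin 71.1° = 0.37634, so δ = +22.107°.
cos H₀ = −tan φ · tan δ = 4.2186 ≥ 1, so the Sun never rises (polar night) and H₀ = 0.

H₀ = 0.00°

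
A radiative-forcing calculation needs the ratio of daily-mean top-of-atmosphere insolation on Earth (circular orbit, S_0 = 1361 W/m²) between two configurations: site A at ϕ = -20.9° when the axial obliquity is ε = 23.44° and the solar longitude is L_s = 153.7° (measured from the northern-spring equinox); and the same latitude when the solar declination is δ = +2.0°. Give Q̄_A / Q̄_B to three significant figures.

— Configuration A (ϕ=-20.9°):
Solar declination: sin δ = sin ε · sin L_s = sin 23.44° × sin 153.7° = 0.17625, so δ = +10.151°.
cos h₀ = −tan(-20.9°) tan(+10.151°) = 0.0684, h₀ = 1.5024 rad.
Bracket: h₀ sin ϕ sin δ + cos ϕ cos δ sin h₀ = 1.5024×-0.35674×0.17625 + 0.93420×0.98435×0.99766 = -0.094464 + 0.917428 = 0.822964.
Q̄ = (S_0/π) × [bracket] = (1361/π) × 0.822964 = 356.52 W/m².
— Configuration B (ϕ=-20.9°):
cos h₀ = −tan(-20.9°) tan(+2.000°) = 0.0133, h₀ = 1.5575 rad.
Bracket: h₀ sin ϕ sin δ + cos ϕ cos δ sin h₀ = 1.5575×-0.35674×0.03490 + 0.93420×0.99939×0.99991 = -0.019391 + 0.933546 = 0.914155.
Q̄ = (S_0/π) × [bracket] = (1361/π) × 0.914155 = 396.03 W/m².
Ratio Q̄_A / Q̄_B = 356.52 / 396.03 = 0.9002.

Q̄_A / Q̄_B ≈ 0.900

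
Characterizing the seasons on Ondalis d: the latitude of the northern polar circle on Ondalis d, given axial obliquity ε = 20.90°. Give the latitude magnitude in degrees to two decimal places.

The polar circle is the lowest latitude that experiences at least one full rotation of continuous daylight at the northern-summer solstice; it lies at |ϕ| = 90° − ε = 90° − 20.90° = 69.10°.

69.10°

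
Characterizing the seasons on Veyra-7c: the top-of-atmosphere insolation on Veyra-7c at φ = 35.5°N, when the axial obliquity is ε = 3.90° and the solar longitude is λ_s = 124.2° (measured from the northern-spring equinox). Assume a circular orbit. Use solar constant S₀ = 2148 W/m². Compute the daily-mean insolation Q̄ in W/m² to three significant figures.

Q̄ ≈ 591 W/m²

Solar declination: sin δ = sin ε · sin λ_s = sin 3.90° × sin 124.2° = 0.05625, so δ = +3.225°.
cos H₀ = −tan(+35.5°) tan(+3.225°) = -0.0402, H₀ = 1.6110 rad.
Bracket: H₀ sin φ sin δ + cos φ cos δ sin H₀ = 1.6110×0.58070×0.05625 + 0.81412×0.99842×0.99919 = 0.052622 + 0.812175 = 0.864797.
Q̄ = (S₀/π) × [bracket] = (2148/π) × 0.864797 = 591.3 W/m².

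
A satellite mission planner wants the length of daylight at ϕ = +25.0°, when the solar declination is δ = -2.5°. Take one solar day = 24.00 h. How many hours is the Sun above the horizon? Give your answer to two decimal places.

cos h₀ = −tan ϕ · tan δ = −tan(+25.0°) × tan(-2.500°) = 0.0204, so h₀ = 1.5504 rad = 88.83°.
Daylight = 2h₀/(2π) × 24.00 h = (1.5504/π) × 24.00 = 11.84 h.

11.84 h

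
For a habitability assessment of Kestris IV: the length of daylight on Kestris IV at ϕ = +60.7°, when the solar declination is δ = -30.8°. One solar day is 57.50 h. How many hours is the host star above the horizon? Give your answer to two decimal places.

0.00 h

cos h₀ = −tan ϕ · tan δ = 1.0623 ≥ 1, so the host star never rises (polar night) and h₀ = 0.
Daylight = 2h₀/(2π) × 57.50 h = (0.0000/π) × 57.50 = 0.00 h.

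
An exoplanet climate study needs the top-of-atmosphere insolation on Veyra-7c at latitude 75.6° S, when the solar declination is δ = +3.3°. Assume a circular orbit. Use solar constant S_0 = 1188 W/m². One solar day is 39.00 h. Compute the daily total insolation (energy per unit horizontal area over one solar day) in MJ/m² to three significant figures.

8.87 MJ/m²

cos h₀ = −tan(-75.6°) tan(+3.300°) = 0.2246, h₀ = 1.3443 rad.
Bracket: h₀ sin ϕ sin δ + cos ϕ cos δ sin h₀ = 1.3443×-0.96858×0.05756 + 0.24869×0.99834×0.97446 = -0.074947 + 0.241936 = 0.166989.
Q̄ = (S_0/π) × [bracket] = (1188/π) × 0.166989 = 63.147 W/m².
Daily total = Q̄ × 39.00 h × 3600 s/h = 63.147 × 39.00 × 3600 / 10⁶ = 8.866 MJ/m².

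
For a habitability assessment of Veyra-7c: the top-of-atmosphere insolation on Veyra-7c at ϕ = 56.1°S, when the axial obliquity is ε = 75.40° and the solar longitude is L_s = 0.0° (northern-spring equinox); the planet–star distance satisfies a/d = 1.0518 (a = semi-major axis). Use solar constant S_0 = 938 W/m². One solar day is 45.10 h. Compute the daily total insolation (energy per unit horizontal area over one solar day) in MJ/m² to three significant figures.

Solar declination: sin δ = sin ε · sin L_s = sin 75.40° × sin 0.0° = 0.00000, so δ = +0.000°.
cos h₀ = −tan(-56.1°) tan(+0.000°) = 0.0000, h₀ = 1.5708 rad.
Bracket: h₀ sin ϕ sin δ + cos ϕ cos δ sin h₀ = 1.5708×-0.83001×0.00000 + 0.55775×1.00000×1.00000 = -0.000000 + 0.557750 = 0.557750.
Inverse-square distance factor (a/d)² = 1.0518² = 1.106283.
Q̄ = (S_0/π) × 1.106283 × [bracket] = (938/π) × 1.106283 × 0.557750 = 184.23 W/m².
Daily total = Q̄ × 45.10 h × 3600 s/h = 184.23 × 45.10 × 3600 / 10⁶ = 29.91 MJ/m².

29.9 MJ/m²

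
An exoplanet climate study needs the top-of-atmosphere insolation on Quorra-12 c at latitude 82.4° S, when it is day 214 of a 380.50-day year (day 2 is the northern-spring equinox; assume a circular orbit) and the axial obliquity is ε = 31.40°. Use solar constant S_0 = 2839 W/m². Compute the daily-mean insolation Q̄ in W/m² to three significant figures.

Solar longitude: L_s = 360° × (214 − 2)/380.50 = 200.578°.
sin δ = sin 31.40° × sin 200.578° = -0.18313, so δ = -10.552°.
cos h₀ = −tan(-82.4°) tan(-10.552°) = -1.3961 ≤ −1 ⇒ polar day, h₀ = π.
Bracket: h₀ sin ϕ sin δ + cos ϕ cos δ sin h₀ = 3.1416×-0.99122×-0.18313 + 0.13226×0.98309×0.00000 = 0.570270 + 0.000000 = 0.570270.
Q̄ = (S_0/π) × [bracket] = (2839/π) × 0.570270 = 515.3 W/m².

Q̄ ≈ 515 W/m²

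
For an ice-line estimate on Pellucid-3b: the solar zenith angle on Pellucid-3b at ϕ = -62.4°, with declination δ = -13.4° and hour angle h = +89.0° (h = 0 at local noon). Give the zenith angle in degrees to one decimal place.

cos θ_z = sin ϕ sin δ + cos ϕ cos δ cos h = 0.205376 + 0.007866 = 0.213242.
θ_z = arccos(0.213242) = 77.7°.

θ_z = 77.7°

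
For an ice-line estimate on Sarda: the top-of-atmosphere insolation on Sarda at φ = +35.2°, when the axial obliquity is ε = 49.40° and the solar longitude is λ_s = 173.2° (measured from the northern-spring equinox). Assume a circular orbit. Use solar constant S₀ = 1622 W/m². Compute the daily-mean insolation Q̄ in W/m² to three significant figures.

Q̄ ≈ 463 W/m²

Solar declination: sin δ = sin ε · sin λ_s = sin 49.40° × sin 173.2° = 0.08990, so δ = +5.158°.
cos H₀ = −tan(+35.2°) tan(+5.158°) = -0.0637, H₀ = 1.6345 rad.
Bracket: H₀ sin φ sin δ + cos φ cos δ sin H₀ = 1.6345×0.57643×0.08990 + 0.81714×0.99595×0.99797 = 0.084702 + 0.812179 = 0.896881.
Q̄ = (S₀/π) × [bracket] = (1622/π) × 0.896881 = 463.1 W/m².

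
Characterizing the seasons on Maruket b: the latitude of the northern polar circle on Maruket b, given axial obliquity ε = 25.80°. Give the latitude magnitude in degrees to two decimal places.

64.20°

The polar circle is the lowest latitude that experiences at least one full rotation of continuous daylight at the northern-summer solstice; it lies at |ϕ| = 90° − ε = 90° − 25.80° = 64.20°.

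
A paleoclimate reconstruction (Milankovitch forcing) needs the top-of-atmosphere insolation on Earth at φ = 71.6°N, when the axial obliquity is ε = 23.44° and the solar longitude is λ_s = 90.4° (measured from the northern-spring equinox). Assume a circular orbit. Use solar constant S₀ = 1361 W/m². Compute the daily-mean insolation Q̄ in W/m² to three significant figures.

Solar declination: sin δ = sin ε · sin λ_s = sin 23.44° × sin 90.4° = 0.39778, so δ = +23.439°.
cos H₀ = −tan(+71.6°) tan(+23.439°) = -1.3033 ≤ −1 ⇒ polar day, H₀ = π.
Bracket: H₀ sin φ sin δ + cos φ cos δ sin H₀ = 3.1416×0.94888×0.39778 + 0.31565×0.91748×0.00000 = 1.185783 + 0.000000 = 1.185783.
Q̄ = (S₀/π) × [bracket] = (1361/π) × 1.185783 = 513.7 W/m².

Q̄ ≈ 514 W/m²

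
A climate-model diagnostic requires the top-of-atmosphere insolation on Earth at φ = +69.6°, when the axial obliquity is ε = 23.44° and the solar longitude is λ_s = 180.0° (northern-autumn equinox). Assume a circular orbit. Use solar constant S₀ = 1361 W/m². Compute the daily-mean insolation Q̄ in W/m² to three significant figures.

Q̄ ≈ 151 W/m²

Solar declination: sin δ = sin ε · sin λ_s = sin 23.44° × sin 180.0° = 0.00000, so δ = +0.000°.
cos H₀ = −tan(+69.6°) tan(+0.000°) = -0.0000, H₀ = 1.5708 rad.
Bracket: H₀ sin φ sin δ + cos φ cos δ sin H₀ = 1.5708×0.93728×0.00000 + 0.34857×1.00000×1.00000 = 0.000000 + 0.348570 = 0.348570.
Q̄ = (S₀/π) × [bracket] = (1361/π) × 0.348570 = 151.0 W/m².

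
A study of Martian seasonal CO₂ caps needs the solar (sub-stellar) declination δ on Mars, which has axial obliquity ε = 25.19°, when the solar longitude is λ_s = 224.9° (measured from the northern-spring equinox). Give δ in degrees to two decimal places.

sin δ = sin ε · sin λ_s = sin 25.19° × sin 224.9° = -0.300434.
δ = arcsin(-0.300434) = -17.48°.

δ = -17.48°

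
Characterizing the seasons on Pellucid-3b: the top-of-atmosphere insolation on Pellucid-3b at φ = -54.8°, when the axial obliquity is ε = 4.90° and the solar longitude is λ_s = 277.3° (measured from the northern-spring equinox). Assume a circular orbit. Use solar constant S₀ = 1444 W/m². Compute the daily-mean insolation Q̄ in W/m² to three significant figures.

Q̄ ≈ 316 W/m²

Solar declination: sin δ = sin ε · sin λ_s = sin 4.90° × sin 277.3° = -0.08472, so δ = -4.860°.
cos H₀ = −tan(-54.8°) tan(-4.860°) = -0.1205, H₀ = 1.6916 rad.
Bracket: H₀ sin φ sin δ + cos φ cos δ sin H₀ = 1.6916×-0.81714×-0.08472 + 0.57643×0.99640×0.99271 = 0.117106 + 0.570168 = 0.687274.
Q̄ = (S₀/π) × [bracket] = (1444/π) × 0.687274 = 315.9 W/m².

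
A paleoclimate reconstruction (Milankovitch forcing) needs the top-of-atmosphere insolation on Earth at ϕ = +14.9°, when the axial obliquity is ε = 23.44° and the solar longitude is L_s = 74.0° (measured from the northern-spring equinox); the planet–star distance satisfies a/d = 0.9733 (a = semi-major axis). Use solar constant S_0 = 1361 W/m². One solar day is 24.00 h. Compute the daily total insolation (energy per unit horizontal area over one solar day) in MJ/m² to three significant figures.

Solar declination: sin δ = sin ε · sin L_s = sin 23.44° × sin 74.0° = 0.38238, so δ = +22.481°.
cos h₀ = −tan(+14.9°) tan(+22.481°) = -0.1101, h₀ = 1.6811 rad.
Bracket: h₀ sin ϕ sin δ + cos ϕ cos δ sin h₀ = 1.6811×0.25713×0.38238 + 0.96638×0.92401×0.99392 = 0.165288 + 0.887516 = 1.052804.
Inverse-square distance factor (a/d)² = 0.9733² = 0.947313.
Q̄ = (S_0/π) × 0.947313 × [bracket] = (1361/π) × 0.947313 × 1.052804 = 432.07 W/m².
Daily total = Q̄ × 24.00 h × 3600 s/h = 432.07 × 24.00 × 3600 / 10⁶ = 37.33 MJ/m².

37.3 MJ/m²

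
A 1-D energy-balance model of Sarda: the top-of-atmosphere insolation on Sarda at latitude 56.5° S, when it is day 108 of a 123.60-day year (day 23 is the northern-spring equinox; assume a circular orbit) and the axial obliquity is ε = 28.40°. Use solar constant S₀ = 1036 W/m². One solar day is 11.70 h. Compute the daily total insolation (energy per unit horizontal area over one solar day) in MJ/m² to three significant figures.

Solar longitude: λ_s = 360° × (108 − 23)/123.60 = 247.573°.
sin δ = sin 28.40° × sin 247.573° = -0.43965, so δ = -26.082°.
cos H₀ = −tan(-56.5°) tan(-26.082°) = -0.7395, H₀ = 2.4032 rad.
Bracket: H₀ sin φ sin δ + cos φ cos δ sin H₀ = 2.4032×-0.83389×-0.43965 + 0.55194×0.89817×0.67310 = 0.881061 + 0.333680 = 1.214741.
Q̄ = (S₀/π) × [bracket] = (1036/π) × 1.214741 = 400.58 W/m².
Daily total = Q̄ × 11.70 h × 3600 s/h = 400.58 × 11.70 × 3600 / 10⁶ = 16.87 MJ/m².

16.9 MJ/m²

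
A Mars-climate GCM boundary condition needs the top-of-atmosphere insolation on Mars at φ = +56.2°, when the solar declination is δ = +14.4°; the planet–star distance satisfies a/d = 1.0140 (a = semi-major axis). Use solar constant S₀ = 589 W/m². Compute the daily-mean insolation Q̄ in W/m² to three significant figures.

Q̄ ≈ 174 W/m²

cos H₀ = −tan(+56.2°) tan(+14.400°) = -0.3835, H₀ = 1.9644 rad.
Bracket: H₀ sin φ sin δ + cos φ cos δ sin H₀ = 1.9644×0.83098×0.24869 + 0.55630×0.96858×0.92353 = 0.405956 + 0.497617 = 0.903573.
Inverse-square distance factor (a/d)² = 1.0140² = 1.028196.
Q̄ = (S₀/π) × 1.028196 × [bracket] = (589/π) × 1.028196 × 0.903573 = 174.2 W/m².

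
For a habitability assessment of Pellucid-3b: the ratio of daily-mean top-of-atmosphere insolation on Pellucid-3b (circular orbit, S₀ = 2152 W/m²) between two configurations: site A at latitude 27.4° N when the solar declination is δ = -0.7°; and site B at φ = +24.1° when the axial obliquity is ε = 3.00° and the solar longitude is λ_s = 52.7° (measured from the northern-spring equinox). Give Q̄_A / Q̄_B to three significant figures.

Q̄_A / Q̄_B ≈ 0.936

— Configuration A (φ=+27.4°):
cos H₀ = −tan(+27.4°) tan(-0.700°) = 0.0063, H₀ = 1.5645 rad.
Bracket: H₀ sin φ sin δ + cos φ cos δ sin H₀ = 1.5645×0.46020×-0.01222 + 0.88782×0.99993×0.99998 = -0.008798 + 0.887740 = 0.878942.
Q̄ = (S₀/π) × [bracket] = (2152/π) × 0.878942 = 602.08 W/m².
— Configuration B (φ=+24.1°):
Solar declination: sin δ = sin ε · sin λ_s = sin 3.00° × sin 52.7° = 0.04163, so δ = +2.386°.
cos H₀ = −tan(+24.1°) tan(+2.386°) = -0.0186, H₀ = 1.5894 rad.
Bracket: H₀ sin φ sin δ + cos φ cos δ sin H₀ = 1.5894×0.40833×0.04163 + 0.91283×0.99913×0.99983 = 0.027018 + 0.911881 = 0.938899.
Q̄ = (S₀/π) × [bracket] = (2152/π) × 0.938899 = 643.15 W/m².
Ratio Q̄_A / Q̄_B = 602.08 / 643.15 = 0.9361.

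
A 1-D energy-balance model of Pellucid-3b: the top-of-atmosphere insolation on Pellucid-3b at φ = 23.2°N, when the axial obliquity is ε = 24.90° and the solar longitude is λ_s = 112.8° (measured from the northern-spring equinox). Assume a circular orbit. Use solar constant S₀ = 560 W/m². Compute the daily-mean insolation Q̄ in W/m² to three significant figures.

Solar declination: sin δ = sin ε · sin λ_s = sin 24.90° × sin 112.8° = 0.38814, so δ = +22.839°.
cos H₀ = −tan(+23.2°) tan(+22.839°) = -0.1805, H₀ = 1.7523 rad.
Bracket: H₀ sin φ sin δ + cos φ cos δ sin H₀ = 1.7523×0.39394×0.38814 + 0.91914×0.92160×0.98357 = 0.267933 + 0.833162 = 1.101095.
Q̄ = (S₀/π) × [bracket] = (560/π) × 1.101095 = 196.3 W/m².

Q̄ ≈ 196 W/m²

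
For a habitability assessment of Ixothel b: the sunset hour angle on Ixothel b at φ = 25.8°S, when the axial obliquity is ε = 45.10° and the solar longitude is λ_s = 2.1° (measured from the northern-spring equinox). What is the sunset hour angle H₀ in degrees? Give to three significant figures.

Solar declination: sin δ = sin ε · sin λ_s = sin 45.10° × sin 2.1° = 0.02596, so δ = +1.487°.
cos H₀ = −tan φ · tan δ = −tan(-25.8°) × tan(+1.487°) = 0.0126, so H₀ = 1.5582 rad = 89.28°.

H₀ = 89.3°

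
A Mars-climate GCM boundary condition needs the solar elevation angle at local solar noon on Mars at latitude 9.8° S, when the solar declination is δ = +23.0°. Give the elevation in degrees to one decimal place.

57.2°

At local noon the hour angle is zero, so the zenith angle equals |ϕ − δ| = |-9.8° − (+23.000°)| = 32.800°.
Elevation = 90° − 32.800° = 57.2°.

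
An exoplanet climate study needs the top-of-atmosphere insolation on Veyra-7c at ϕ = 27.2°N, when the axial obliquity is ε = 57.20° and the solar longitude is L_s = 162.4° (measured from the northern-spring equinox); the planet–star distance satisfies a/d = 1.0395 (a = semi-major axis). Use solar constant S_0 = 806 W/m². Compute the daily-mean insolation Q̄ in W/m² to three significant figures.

Solar declination: sin δ = sin ε · sin L_s = sin 57.20° × sin 162.4° = 0.25416, so δ = +14.724°.
cos h₀ = −tan(+27.2°) tan(+14.724°) = -0.1351, h₀ = 1.7063 rad.
Bracket: h₀ sin ϕ sin δ + cos ϕ cos δ sin h₀ = 1.7063×0.45710×0.25416 + 0.88942×0.96716×0.99084 = 0.198232 + 0.852332 = 1.050564.
Inverse-square distance factor (a/d)² = 1.0395² = 1.080560.
Q̄ = (S_0/π) × 1.080560 × [bracket] = (806/π) × 1.080560 × 1.050564 = 291.2 W/m².

Q̄ ≈ 291 W/m²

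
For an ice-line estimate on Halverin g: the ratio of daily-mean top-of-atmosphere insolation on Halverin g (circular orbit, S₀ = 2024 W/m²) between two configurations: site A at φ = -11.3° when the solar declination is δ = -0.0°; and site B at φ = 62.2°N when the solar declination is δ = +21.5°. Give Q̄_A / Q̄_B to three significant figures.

— Configuration A (φ=-11.3°):
cos H₀ = −tan(-11.3°) tan(-0.000°) = -0.0000, H₀ = 1.5708 rad.
Bracket: H₀ sin φ sin δ + cos φ cos δ sin H₀ = 1.5708×-0.19595×-0.00000 + 0.98061×1.00000×1.00000 = 0.000000 + 0.980610 = 0.980610.
Q̄ = (S₀/π) × [bracket] = (2024/π) × 0.980610 = 631.77 W/m².
— Configuration B (φ=+62.2°):
cos H₀ = −tan(+62.2°) tan(+21.500°) = -0.7471, H₀ = 2.4145 rad.
Bracket: H₀ sin φ sin δ + cos φ cos δ sin H₀ = 2.4145×0.88458×0.36650 + 0.46639×0.93042×0.66469 = 0.782777 + 0.288435 = 1.071212.
Q̄ = (S₀/π) × [bracket] = (2024/π) × 1.071212 = 690.14 W/m².
Ratio Q̄_A / Q̄_B = 631.77 / 690.14 = 0.9154.

Q̄_A / Q̄_B ≈ 0.915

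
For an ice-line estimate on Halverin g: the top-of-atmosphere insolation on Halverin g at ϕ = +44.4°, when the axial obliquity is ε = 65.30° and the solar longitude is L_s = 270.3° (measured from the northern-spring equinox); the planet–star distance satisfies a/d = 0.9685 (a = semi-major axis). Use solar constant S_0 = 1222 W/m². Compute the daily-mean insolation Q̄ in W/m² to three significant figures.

Solar declination: sin δ = sin ε · sin L_s = sin 65.30° × sin 270.3° = -0.90850, so δ = -65.298°.
cos h₀ = −tan(+44.4°) tan(-65.298°) = 2.1289 ≥ 1 ⇒ polar night, h₀ = 0 and Q̄ = 0.
Inverse-square distance factor (a/d)² = 0.9685² = 0.937992.

Q̄ ≈ 0.00 W/m²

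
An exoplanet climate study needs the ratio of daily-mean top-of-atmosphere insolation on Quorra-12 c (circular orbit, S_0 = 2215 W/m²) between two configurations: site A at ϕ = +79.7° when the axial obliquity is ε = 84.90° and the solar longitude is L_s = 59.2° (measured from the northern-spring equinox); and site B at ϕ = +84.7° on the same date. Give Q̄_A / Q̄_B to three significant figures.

Q̄_A / Q̄_B ≈ 0.988

— Configuration A (ϕ=+79.7°):
Solar declination: sin δ = sin ε · sin L_s = sin 84.90° × sin 59.2° = 0.85556, so δ = +58.822°.
cos h₀ = −tan(+79.7°) tan(+58.822°) = -9.0937 ≤ −1 ⇒ polar day, h₀ = π.
Bracket: h₀ sin ϕ sin δ + cos ϕ cos δ sin h₀ = 3.1416×0.98389×0.85556 + 0.17880×0.51770×0.00000 = 2.644526 + 0.000000 = 2.644526.
Q̄ = (S_0/π) × [bracket] = (2215/π) × 2.644526 = 1864.5 W/m².
— Configuration B (ϕ=+84.7°):
cos h₀ = −tan(+84.7°) tan(+58.822°) = -17.8145 ≤ −1 ⇒ polar day, h₀ = π.
Bracket: h₀ sin ϕ sin δ + cos ϕ cos δ sin h₀ = 3.1416×0.99572×0.85556 + 0.09237×0.51770×0.00000 = 2.676323 + 0.000000 = 2.676323.
Q̄ = (S_0/π) × [bracket] = (2215/π) × 2.676323 = 1887.0 W/m².
Ratio Q̄_A / Q̄_B = 1864.5 / 1887.0 = 0.9881.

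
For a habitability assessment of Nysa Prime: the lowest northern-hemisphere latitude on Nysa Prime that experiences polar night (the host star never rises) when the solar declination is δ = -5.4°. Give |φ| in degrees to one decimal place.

Polar night requires cos H₀ = −tan φ tan δ ≥ 1, i.e. tan φ tan δ ≤ −1.
The boundary is |tan φ| · |tan δ| = 1, so |φ| = 90° − |δ| = 90° − 5.4° = 84.6° in the northern hemisphere.

|φ| = 84.6°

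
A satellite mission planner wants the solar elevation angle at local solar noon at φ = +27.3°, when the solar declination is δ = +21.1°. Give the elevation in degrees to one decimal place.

At local noon the hour angle is zero, so the zenith angle equals |φ − δ| = |+27.3° − (+21.100°)| = 6.200°.
Elevation = 90° − 6.200° = 83.8°.

83.8°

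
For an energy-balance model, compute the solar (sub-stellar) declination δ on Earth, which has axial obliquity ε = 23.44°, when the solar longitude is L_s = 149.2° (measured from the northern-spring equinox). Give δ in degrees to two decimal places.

δ = +11.75°

sin δ = sin ε · sin L_s = sin 23.44° × sin 149.2° = 0.203685.
δ = arcsin(0.203685) = +11.75°.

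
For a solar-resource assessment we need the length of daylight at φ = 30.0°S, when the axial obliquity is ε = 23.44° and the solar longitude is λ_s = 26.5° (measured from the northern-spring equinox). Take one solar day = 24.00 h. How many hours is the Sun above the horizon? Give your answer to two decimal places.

11.20 h

Solar declination: sin δ = sin ε · sin λ_s = sin 23.44° × sin 26.5° = 0.17749, so δ = +10.224°.
cos H₀ = −tan φ · tan δ = −tan(-30.0°) × tan(+10.224°) = 0.1041, so H₀ = 1.4665 rad = 84.02°.
Daylight = 2H₀/(2π) × 24.00 h = (1.4665/π) × 24.00 = 11.20 h.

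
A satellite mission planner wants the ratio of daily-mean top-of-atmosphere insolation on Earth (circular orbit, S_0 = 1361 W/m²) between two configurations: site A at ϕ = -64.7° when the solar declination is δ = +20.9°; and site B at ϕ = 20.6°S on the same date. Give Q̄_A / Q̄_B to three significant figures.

— Configuration A (ϕ=-64.7°):
cos h₀ = −tan(-64.7°) tan(+20.900°) = 0.8078, h₀ = 0.6303 rad.
Bracket: h₀ sin ϕ sin δ + cos ϕ cos δ sin h₀ = 0.6303×-0.90408×0.35674 + 0.42736×0.93420×0.58941 = -0.203285 + 0.235316 = 0.032031.
Q̄ = (S_0/π) × [bracket] = (1361/π) × 0.032031 = 13.876 W/m².
— Configuration B (ϕ=-20.6°):
cos h₀ = −tan(-20.6°) tan(+20.900°) = 0.1435, h₀ = 1.4268 rad.
Bracket: h₀ sin ϕ sin δ + cos ϕ cos δ sin h₀ = 1.4268×-0.35184×0.35674 + 0.93606×0.93420×0.98965 = -0.179085 + 0.865417 = 0.686332.
Q̄ = (S_0/π) × [bracket] = (1361/π) × 0.686332 = 297.33 W/m².
Ratio Q̄_A / Q̄_B = 13.876 / 297.33 = 0.04667.

Q̄_A / Q̄_B ≈ 0.0467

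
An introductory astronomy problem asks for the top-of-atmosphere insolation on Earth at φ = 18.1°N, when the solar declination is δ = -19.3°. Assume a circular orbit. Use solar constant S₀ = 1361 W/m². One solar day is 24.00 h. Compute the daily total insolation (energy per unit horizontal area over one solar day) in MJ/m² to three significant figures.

cos H₀ = −tan(+18.1°) tan(-19.300°) = 0.1145, H₀ = 1.4561 rad.
Bracket: H₀ sin φ sin δ + cos φ cos δ sin H₀ = 1.4561×0.31068×-0.33051 + 0.95052×0.94380×0.99343 = -0.149516 + 0.891207 = 0.741691.
Q̄ = (S₀/π) × [bracket] = (1361/π) × 0.741691 = 321.32 W/m².
Daily total = Q̄ × 24.00 h × 3600 s/h = 321.32 × 24.00 × 3600 / 10⁶ = 27.76 MJ/m².

27.8 MJ/m²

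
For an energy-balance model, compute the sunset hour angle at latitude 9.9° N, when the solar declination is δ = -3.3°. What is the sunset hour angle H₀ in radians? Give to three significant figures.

cos H₀ = −tan φ · tan δ = −tan(+9.9°) × tan(-3.300°) = 0.0101, so H₀ = 1.5607 rad = 89.42°.

H₀ = 1.56 rad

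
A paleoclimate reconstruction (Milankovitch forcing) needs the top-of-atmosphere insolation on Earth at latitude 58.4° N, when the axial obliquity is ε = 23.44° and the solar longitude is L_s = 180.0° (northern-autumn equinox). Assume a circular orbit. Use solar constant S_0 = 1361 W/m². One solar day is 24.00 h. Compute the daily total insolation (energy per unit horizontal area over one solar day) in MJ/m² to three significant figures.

Solar declination: sin δ = sin ε · sin L_s = sin 23.44° × sin 180.0° = 0.00000, so δ = +0.000°.
cos h₀ = −tan(+58.4°) tan(+0.000°) = -0.0000, h₀ = 1.5708 rad.
Bracket: h₀ sin ϕ sin δ + cos ϕ cos δ sin h₀ = 1.5708×0.85173×0.00000 + 0.52399×1.00000×1.00000 = 0.000000 + 0.523990 = 0.523990.
Q̄ = (S_0/π) × [bracket] = (1361/π) × 0.523990 = 227.00 W/m².
Daily total = Q̄ × 24.00 h × 3600 s/h = 227.00 × 24.00 × 3600 / 10⁶ = 19.61 MJ/m².

19.6 MJ/m²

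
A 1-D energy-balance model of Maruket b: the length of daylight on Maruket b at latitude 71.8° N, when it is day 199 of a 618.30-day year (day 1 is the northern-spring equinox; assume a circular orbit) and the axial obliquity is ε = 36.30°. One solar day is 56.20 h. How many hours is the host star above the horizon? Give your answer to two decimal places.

56.20 h

Solar longitude: L_s = 360° × (199 − 1)/618.30 = 115.284°.
sin δ = sin 36.30° × sin 115.284° = 0.53530, so δ = +32.364°.
Sunrise equation: cos h₀ = −tan ϕ · tan δ = -1.9275 ≤ −1, so the host star never sets (polar day) and h₀ = π.
Daylight = 2h₀/(2π) × 56.20 h = (3.1416/π) × 56.20 = 56.20 h.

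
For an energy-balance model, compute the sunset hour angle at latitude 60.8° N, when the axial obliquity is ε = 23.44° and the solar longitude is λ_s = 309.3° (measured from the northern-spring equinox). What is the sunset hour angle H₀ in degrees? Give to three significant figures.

Solar declination: sin δ = sin ε · sin λ_s = sin 23.44° × sin 309.3° = -0.30782, so δ = -17.928°.
cos H₀ = −tan φ · tan δ = −tan(+60.8°) × tan(-17.928°) = 0.5789, so H₀ = 0.9534 rad = 54.63°.

H₀ = 54.6°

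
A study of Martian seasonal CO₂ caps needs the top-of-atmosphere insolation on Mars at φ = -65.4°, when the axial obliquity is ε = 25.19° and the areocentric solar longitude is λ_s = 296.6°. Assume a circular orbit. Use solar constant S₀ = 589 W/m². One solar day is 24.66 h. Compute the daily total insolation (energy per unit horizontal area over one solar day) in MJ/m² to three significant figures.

18.3 MJ/m²

sin δ = sin 25.19° × sin 296.6° = -0.38057, so δ = -22.369°.
cos H₀ = −tan(-65.4°) tan(-22.369°) = -0.8989, H₀ = 2.6880 rad.
Bracket: H₀ sin φ sin δ + cos φ cos δ sin H₀ = 2.6880×-0.90924×-0.38057 + 0.41628×0.92475×0.43820 = 0.930127 + 0.168687 = 1.098814.
Q̄ = (S₀/π) × [bracket] = (589/π) × 1.098814 = 206.01 W/m².
Daily total = Q̄ × 24.66 h × 3600 s/h = 206.01 × 24.66 × 3600 / 10⁶ = 18.29 MJ/m².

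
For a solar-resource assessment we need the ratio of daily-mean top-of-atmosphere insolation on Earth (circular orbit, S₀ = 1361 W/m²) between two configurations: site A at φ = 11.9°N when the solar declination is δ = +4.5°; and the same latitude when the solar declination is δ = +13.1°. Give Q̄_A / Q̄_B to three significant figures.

Q̄_A / Q̄_B ≈ 0.974

— Configuration A (φ=+11.9°):
cos H₀ = −tan(+11.9°) tan(+4.500°) = -0.0166, H₀ = 1.5874 rad.
Bracket: H₀ sin φ sin δ + cos φ cos δ sin H₀ = 1.5874×0.20620×0.07846 + 0.97851×0.99692×0.99986 = 0.025682 + 0.975360 = 1.001042.
Q̄ = (S₀/π) × [bracket] = (1361/π) × 1.001042 = 433.67 W/m².
— Configuration B (φ=+11.9°):
cos H₀ = −tan(+11.9°) tan(+13.100°) = -0.0490, H₀ = 1.6199 rad.
Bracket: H₀ sin φ sin δ + cos φ cos δ sin H₀ = 1.6199×0.20620×0.22665 + 0.97851×0.97398×0.99880 = 0.075706 + 0.951906 = 1.027612.
Q̄ = (S₀/π) × [bracket] = (1361/π) × 1.027612 = 445.18 W/m².
Ratio Q̄_A / Q̄_B = 433.67 / 445.18 = 0.9741.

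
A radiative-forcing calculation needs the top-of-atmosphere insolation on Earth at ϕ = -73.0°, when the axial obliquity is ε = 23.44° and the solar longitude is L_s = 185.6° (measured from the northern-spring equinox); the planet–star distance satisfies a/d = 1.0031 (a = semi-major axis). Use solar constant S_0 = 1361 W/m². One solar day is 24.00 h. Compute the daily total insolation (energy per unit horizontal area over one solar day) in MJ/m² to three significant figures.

Solar declination: sin δ = sin ε · sin L_s = sin 23.44° × sin 185.6° = -0.03882, so δ = -2.225°.
cos h₀ = −tan(-73.0°) tan(-2.225°) = -0.1271, h₀ = 1.6982 rad.
Bracket: h₀ sin ϕ sin δ + cos ϕ cos δ sin h₀ = 1.6982×-0.95630×-0.03882 + 0.29237×0.99925×0.99189 = 0.063043 + 0.289781 = 0.352824.
Inverse-square distance factor (a/d)² = 1.0031² = 1.006210.
Q̄ = (S_0/π) × 1.006210 × [bracket] = (1361/π) × 1.006210 × 0.352824 = 153.80 W/m².
Daily total = Q̄ × 24.00 h × 3600 s/h = 153.80 × 24.00 × 3600 / 10⁶ = 13.29 MJ/m².

13.3 MJ/m²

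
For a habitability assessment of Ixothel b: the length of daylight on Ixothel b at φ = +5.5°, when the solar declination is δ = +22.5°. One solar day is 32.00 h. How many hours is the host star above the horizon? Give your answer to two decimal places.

cos H₀ = −tan φ · tan δ = −tan(+5.5°) × tan(+22.500°) = -0.0399, so H₀ = 1.6107 rad = 92.29°.
Daylight = 2H₀/(2π) × 32.00 h = (1.6107/π) × 32.00 = 16.41 h.

16.41 h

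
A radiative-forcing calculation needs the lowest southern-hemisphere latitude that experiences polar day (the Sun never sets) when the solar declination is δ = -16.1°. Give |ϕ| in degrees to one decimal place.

Polar day requires cos h₀ = −tan ϕ tan δ ≤ −1, i.e. tan ϕ tan δ ≥ 1.
The boundary is |tan ϕ| · |tan δ| = 1, so |ϕ| = 90° − |δ| = 90° − 16.1° = 73.9° in the southern hemisphere.

|ϕ| = 73.9°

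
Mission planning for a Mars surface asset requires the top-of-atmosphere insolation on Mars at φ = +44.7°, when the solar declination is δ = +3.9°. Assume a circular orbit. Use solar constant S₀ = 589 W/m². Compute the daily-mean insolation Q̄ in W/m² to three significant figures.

Q̄ ≈ 147 W/m²

cos H₀ = −tan(+44.7°) tan(+3.900°) = -0.0675, H₀ = 1.6383 rad.
Bracket: H₀ sin φ sin δ + cos φ cos δ sin H₀ = 1.6383×0.70339×0.06802 + 0.71080×0.99768×0.99772 = 0.078384 + 0.707534 = 0.785918.
Q̄ = (S₀/π) × [bracket] = (589/π) × 0.785918 = 147.3 W/m².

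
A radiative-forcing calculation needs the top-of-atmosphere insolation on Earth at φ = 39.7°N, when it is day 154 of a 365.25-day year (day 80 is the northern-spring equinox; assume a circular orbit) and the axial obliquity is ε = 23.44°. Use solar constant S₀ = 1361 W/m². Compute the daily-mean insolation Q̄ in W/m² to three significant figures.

Q̄ ≈ 492 W/m²

Solar longitude: λ_s = 360° × (154 − 80)/365.25 = 72.936°.
sin δ = sin 23.44° × sin 72.936° = 0.38028, so δ = +22.351°.
cos H₀ = −tan(+39.7°) tan(+22.351°) = -0.3414, H₀ = 1.9192 rad.
Bracket: H₀ sin φ sin δ + cos φ cos δ sin H₀ = 1.9192×0.63877×0.38028 + 0.76940×0.92487×0.93993 = 0.466196 + 0.668849 = 1.135045.
Q̄ = (S₀/π) × [bracket] = (1361/π) × 1.135045 = 491.7 W/m².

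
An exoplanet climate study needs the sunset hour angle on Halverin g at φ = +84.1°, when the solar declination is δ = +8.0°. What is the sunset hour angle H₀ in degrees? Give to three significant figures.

Sunrise equation: cos H₀ = −tan φ · tan δ = -1.3600 ≤ −1, so the host star never sets (polar day) and H₀ = π.

H₀ = 180°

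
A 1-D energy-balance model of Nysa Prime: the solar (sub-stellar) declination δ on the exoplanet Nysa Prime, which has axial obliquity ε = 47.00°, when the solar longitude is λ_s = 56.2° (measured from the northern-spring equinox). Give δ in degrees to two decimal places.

δ = +37.43°

sin δ = sin ε · sin λ_s = sin 47.00° × sin 56.2° = 0.607744.
δ = arcsin(0.607744) = +37.43°.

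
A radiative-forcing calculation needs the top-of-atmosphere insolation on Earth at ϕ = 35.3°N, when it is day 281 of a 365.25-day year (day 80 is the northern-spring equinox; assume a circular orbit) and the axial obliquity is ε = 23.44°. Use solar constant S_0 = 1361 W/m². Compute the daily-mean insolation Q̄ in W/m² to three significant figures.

Solar longitude: L_s = 360° × (281 − 80)/365.25 = 198.111°.
sin δ = sin 23.44° × sin 198.111° = -0.12366, so δ = -7.103°.
cos h₀ = −tan(+35.3°) tan(-7.103°) = 0.0882, h₀ = 1.4825 rad.
Bracket: h₀ sin ϕ sin δ + cos ϕ cos δ sin h₀ = 1.4825×0.57786×-0.12366 + 0.81614×0.99233×0.99610 = -0.105937 + 0.806722 = 0.700785.
Q̄ = (S_0/π) × [bracket] = (1361/π) × 0.700785 = 303.6 W/m².

Q̄ ≈ 304 W/m²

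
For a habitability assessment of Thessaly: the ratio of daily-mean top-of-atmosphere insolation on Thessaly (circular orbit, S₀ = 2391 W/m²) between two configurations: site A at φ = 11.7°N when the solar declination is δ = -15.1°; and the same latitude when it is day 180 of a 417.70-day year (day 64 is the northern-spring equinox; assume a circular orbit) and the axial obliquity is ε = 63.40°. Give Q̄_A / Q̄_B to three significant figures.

Q̄_A / Q̄_B ≈ 1.11

— Configuration A (φ=+11.7°):
cos H₀ = −tan(+11.7°) tan(-15.100°) = 0.0559, H₀ = 1.5149 rad.
Bracket: H₀ sin φ sin δ + cos φ cos δ sin H₀ = 1.5149×0.20279×-0.26050 + 0.97922×0.96547×0.99844 = -0.080027 + 0.943933 = 0.863906.
Q̄ = (S₀/π) × [bracket] = (2391/π) × 0.863906 = 657.50 W/m².
— Configuration B (φ=+11.7°):
Solar longitude: λ_s = 360° × (180 − 64)/417.70 = 99.976°.
sin δ = sin 63.40° × sin 99.976° = 0.88063, so δ = +61.719°.
cos H₀ = −tan(+11.7°) tan(+61.719°) = -0.3849, H₀ = 1.9659 rad.
Bracket: H₀ sin φ sin δ + cos φ cos δ sin H₀ = 1.9659×0.20279×0.88063 + 0.97922×0.47380×0.92295 = 0.351076 + 0.428207 = 0.779283.
Q̄ = (S₀/π) × [bracket] = (2391/π) × 0.779283 = 593.10 W/m².
Ratio Q̄_A / Q̄_B = 657.50 / 593.10 = 1.109.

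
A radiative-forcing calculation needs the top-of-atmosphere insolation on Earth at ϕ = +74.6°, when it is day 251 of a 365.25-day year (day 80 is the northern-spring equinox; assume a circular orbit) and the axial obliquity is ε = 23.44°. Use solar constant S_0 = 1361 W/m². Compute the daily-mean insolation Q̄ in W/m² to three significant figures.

Q̄ ≈ 171 W/m²

Solar longitude: L_s = 360° × (251 − 80)/365.25 = 168.542°.
sin δ = sin 23.44° × sin 168.542° = 0.07902, so δ = +4.532°.
cos h₀ = −tan(+74.6°) tan(+4.532°) = -0.2878, h₀ = 1.8627 rad.
Bracket: h₀ sin ϕ sin δ + cos ϕ cos δ sin h₀ = 1.8627×0.96410×0.07902 + 0.26556×0.99687×0.95770 = 0.141906 + 0.253531 = 0.395437.
Q̄ = (S_0/π) × [bracket] = (1361/π) × 0.395437 = 171.3 W/m².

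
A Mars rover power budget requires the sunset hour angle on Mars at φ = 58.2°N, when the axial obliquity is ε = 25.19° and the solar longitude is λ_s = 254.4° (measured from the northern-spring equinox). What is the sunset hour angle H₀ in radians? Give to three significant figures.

H₀ = 0.760 rad

Solar declination: sin δ = sin ε · sin λ_s = sin 25.19° × sin 254.4° = -0.40994, so δ = -24.201°.
cos H₀ = −tan φ · tan δ = −tan(+58.2°) × tan(-24.201°) = 0.7249, so H₀ = 0.7599 rad = 43.54°.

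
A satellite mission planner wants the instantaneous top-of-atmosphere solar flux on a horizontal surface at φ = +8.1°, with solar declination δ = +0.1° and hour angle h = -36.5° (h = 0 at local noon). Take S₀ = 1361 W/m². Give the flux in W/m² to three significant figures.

1.08e+03 W/m²

cos θ_z = sin φ sin δ + cos φ cos δ cos h = 0.000246 + 0.795836 = 0.796082.
Flux = S₀ · cos θ_z = 1361 × 0.796082 = 1083 W/m².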